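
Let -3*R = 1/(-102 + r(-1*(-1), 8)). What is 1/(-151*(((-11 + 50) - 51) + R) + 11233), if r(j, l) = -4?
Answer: 318/4148159 ≈ 7.6661e-5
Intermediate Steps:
R = 1/318 (R = -1/(3*(-102 - 4)) = -⅓/(-106) = -⅓*(-1/106) = 1/318 ≈ 0.0031447)
1/(-151*(((-11 + 50) - 51) + R) + 11233) = 1/(-151*(((-11 + 50) - 51) + 1/318) + 11233) = 1/(-151*((39 - 51) + 1/318) + 11233) = 1/(-151*(-12 + 1/318) + 11233) = 1/(-151*(-3815/318) + 11233) = 1/(576065/318 + 11233) = 1/(4148159/318) = 318/4148159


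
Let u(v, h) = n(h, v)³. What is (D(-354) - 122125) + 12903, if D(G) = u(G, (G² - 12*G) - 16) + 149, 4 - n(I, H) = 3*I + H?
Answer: -58540333986046729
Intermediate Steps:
n(I, H) = 4 - H - 3*I (n(I, H) = 4 - (3*I + H) = 4 - (H + 3*I) = 4 + (-H - 3*I) = 4 - H - 3*I)
u(v, h) = (4 - v - 3*h)³
D(G) = 149 - (-52 - 35*G + 3*G²)³ (D(G) = -(-4 + G + 3*((G² - 12*G) - 16))³ + 149 = -(-4 + G + 3*(-16 + G² - 12*G))³ + 149 = -(-4 + G + (-48 - 36*G + 3*G²))³ + 149 = -(-52 - 35*G + 3*G²)³ + 149 = 149 - (-52 - 35*G + 3*G²)³)
(D(-354) - 122125) + 12903 = ((149 + (52 - 3*(-354)² + 35*(-354))³) - 122125) + 12903 = ((149 + (52 - 3*125316 - 12390)³) - 122125) + 12903 = ((149 + (52 - 375948 - 12390)³) - 122125) + 12903 = ((149 + (-388286)³) - 122125) + 12903 = ((149 - 58540333985937656) - 122125) + 12903 = (-58540333985937507 - 122125) + 12903 = -58540333986059632 + 12903 = -58540333986046729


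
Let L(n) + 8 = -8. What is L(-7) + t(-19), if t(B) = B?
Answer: -35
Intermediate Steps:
L(n) = -16 (L(n) = -8 - 8 = -16)
L(-7) + t(-19) = -16 - 19 = -35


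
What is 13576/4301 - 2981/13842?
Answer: 175097711/59534442 ≈ 2.9411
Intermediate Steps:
13576/4301 - 2981/13842 = 175097711/59534442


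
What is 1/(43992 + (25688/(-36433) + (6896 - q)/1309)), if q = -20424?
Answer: 47690797/2098975265592 ≈ 2.2721e-5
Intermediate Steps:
1/(43992 + (25688/(-36433) + (6896 - q)/1309)) = 1/(43992 + (25688/(-36433) + (6896 - 1*(-20424))/1309)) = 1/(43992 + (25688*(-1/36433) + (6896 + 20424)*(1/1309))) = 1/(43992 + (-25688/36433 + 27320*(1/1309))) = 1/(43992 + (-25688/36433 + 27320/1309)) = 1/(43992 + 961723968/47690797) = 1/(2098975265592/47690797) = 47690797/2098975265592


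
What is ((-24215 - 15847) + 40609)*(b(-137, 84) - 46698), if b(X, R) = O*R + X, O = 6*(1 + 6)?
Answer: -23688929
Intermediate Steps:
O = 42 (O = 6*7 = 42)
b(X, R) = X + 42*R (b(X, R) = 42*R + X = X + 42*R)
((-24215 - 15847) + 40609)*(b(-137, 84) - 46698) = ((-24215 - 15847) + 40609)*((-137 + 42*84) - 46698) = (-40062 + 40609)*((-137 + 3528) - 46698) = 547*(3391 - 46698) = 547*(-43307) = -23688929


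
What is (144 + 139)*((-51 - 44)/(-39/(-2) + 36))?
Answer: -53770/111 ≈ -484.41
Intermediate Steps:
(144 + 139)*((-51 - 44)/(-39/(-2) + 36)) = 283*(-95/(-39*(-1/2) + 36)) = 283*(-95/(39/2 + 36)) = 283*(-95/111/2) = 283*(-95*2/111) = 283*(-190/111) = -53770/111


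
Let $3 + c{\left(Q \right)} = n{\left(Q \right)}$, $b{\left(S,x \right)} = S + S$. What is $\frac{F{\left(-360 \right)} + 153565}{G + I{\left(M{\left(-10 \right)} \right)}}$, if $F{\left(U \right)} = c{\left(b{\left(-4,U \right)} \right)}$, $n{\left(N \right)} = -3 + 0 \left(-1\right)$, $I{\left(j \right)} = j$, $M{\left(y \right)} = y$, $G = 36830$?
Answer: $\frac{21937}{5260} \approx 4.1705$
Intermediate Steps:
$b{\left(S,x \right)} = 2 S$
$n{\left(N \right)} = -3$ ($n{\left(N \right)} = -3 + 0 = -3$)
$c{\left(Q \right)} = -6$ ($c{\left(Q \right)} = -3 - 3 = -6$)
$F{\left(U \right)} = -6$
$\frac{F{\left(-360 \right)} + 153565}{G + I{\left(M{\left(-10 \right)} \right)}} = \frac{-6 + 153565}{36830 - 10} = \frac{153559}{36820} = 153559 \cdot \frac{1}{36820} = \frac{21937}{5260}$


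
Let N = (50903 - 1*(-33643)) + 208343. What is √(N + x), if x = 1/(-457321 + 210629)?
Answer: √4456082284561851/123346 ≈ 541.19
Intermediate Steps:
x = -1/246692 (x = 1/(-246692) = -1/246692 ≈ -4.0536e-6)
N = 292889 (N = (50903 + 33643) + 208343 = 84546 + 208343 = 292889)
√(N + x) = √(292889 - 1/246692) = √(72253373187/246692) = √4456082284561851/123346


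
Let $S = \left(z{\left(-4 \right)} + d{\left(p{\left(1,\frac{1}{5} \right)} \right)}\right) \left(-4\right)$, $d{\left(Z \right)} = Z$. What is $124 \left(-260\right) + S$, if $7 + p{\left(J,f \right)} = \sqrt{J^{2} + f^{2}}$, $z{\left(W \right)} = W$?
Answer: $-32196 - \frac{4 \sqrt{26}}{5} \approx -32200.0$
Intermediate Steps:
$p{\left(J,f \right)} = -7 + \sqrt{J^{2} + f^{2}}$
$S = 44 - \frac{4 \sqrt{26}}{5}$ ($S = \left(-4 - \left(7 - \sqrt{1^{2} + \left(\frac{1}{5}\right)^{2}}\right)\right) \left(-4\right) = \left(-4 - \left(7 - \sqrt{1 + \left(\frac{1}{5}\right)^{2}}\right)\right) \left(-4\right) = \left(-4 - \left(7 - \sqrt{1 + \frac{1}{25}}\right)\right) \left(-4\right) = \left(-4 - \left(7 - \sqrt{\frac{26}{25}}\right)\right) \left(-4\right) = \left(-4 - \left(7 - \frac{\sqrt{26}}{5}\right)\right) \left(-4\right) = \left(-11 + \frac{\sqrt{26}}{5}\right) \left(-4\right) = 44 - \frac{4 \sqrt{26}}{5} \approx 39.921$)
$124 \left(-260\right) + S = 124 \left(-260\right) + \left(44 - \frac{4 \sqrt{26}}{5}\right) = -32240 + \left(44 - \frac{4 \sqrt{26}}{5}\right) = -32196 - \frac{4 \sqrt{26}}{5}$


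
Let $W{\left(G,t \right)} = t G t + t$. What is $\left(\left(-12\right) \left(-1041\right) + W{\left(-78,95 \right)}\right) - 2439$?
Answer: $-693802$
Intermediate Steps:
$W{\left(G,t \right)} = t + G t^{2}$ ($W{\left(G,t \right)} = G t t + t = G t^{2} + t = t + G t^{2}$)
$\left(\left(-12\right) \left(-1041\right) + W{\left(-78,95 \right)}\right) - 2439 = \left(\left(-12\right) \left(-1041\right) + 95 \left(1 - 7410\right)\right) - 2439 = \left(12492 + 95 \left(1 - 7410\right)\right) - 2439 = \left(12492 + 95 \left(-7409\right)\right) - 2439 = \left(12492 - 703855\right) - 2439 = -691363 - 2439 = -693802$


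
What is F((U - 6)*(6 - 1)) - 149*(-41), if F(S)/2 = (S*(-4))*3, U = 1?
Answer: 6709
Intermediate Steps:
F(S) = -24*S (F(S) = 2*((S*(-4))*3) = 2*(-4*S*3) = 2*(-12*S) = -24*S)
F((U - 6)*(6 - 1)) - 149*(-41) = -24*(1 - 6)*(6 - 1) - 149*(-41) = -(-120)*5 + 6109 = -24*(-25) + 6109 = 600 + 6109 = 6709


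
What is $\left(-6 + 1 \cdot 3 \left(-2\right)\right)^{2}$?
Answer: $144$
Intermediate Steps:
$\left(-6 + 1 \cdot 3 \left(-2\right)\right)^{2} = \left(-6 + 3 \left(-2\right)\right)^{2} = \left(-6 - 6\right)^{2} = \left(-12\right)^{2} = 144$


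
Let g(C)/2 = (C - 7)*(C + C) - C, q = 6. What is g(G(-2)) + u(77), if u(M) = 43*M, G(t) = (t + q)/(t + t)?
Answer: 3345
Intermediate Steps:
G(t) = (6 + t)/(2*t) (G(t) = (t + 6)/(t + t) = (6 + t)/((2*t)) = (6 + t)*(1/(2*t)) = (6 + t)/(2*t))
g(C) = -2*C + 4*C*(-7 + C) (g(C) = 2*((C - 7)*(C + C) - C) = 2*((-7 + C)*(2*C) - C) = 2*(2*C*(-7 + C) - C) = 2*(-C + 2*C*(-7 + C)) = -2*C + 4*C*(-7 + C))
g(G(-2)) + u(77) = 2*((1/2)*(6 - 2)/(-2))*(-15 + 2*((1/2)*(6 - 2)/(-2))) + 43*77 = 2*((1/2)*(-1/2)*4)*(-15 + 2*((1/2)*(-1/2)*4)) + 3311 = 2*(-1)*(-15 + 2*(-1)) + 3311 = 2*(-1)*(-15 - 2) + 3311 = 2*(-1)*(-17) + 3311 = 34 + 3311 = 3345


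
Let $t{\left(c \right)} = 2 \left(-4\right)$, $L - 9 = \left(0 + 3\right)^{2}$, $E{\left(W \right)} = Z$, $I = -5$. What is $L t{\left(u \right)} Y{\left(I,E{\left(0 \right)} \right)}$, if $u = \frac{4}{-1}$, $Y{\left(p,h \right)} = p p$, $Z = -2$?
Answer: $-3600$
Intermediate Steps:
$E{\left(W \right)} = -2$
$Y{\left(p,h \right)} = p^{2}$
$u = -4$ ($u = 4 \left(-1\right) = -4$)
$L = 18$ ($L = 9 + \left(0 + 3\right)^{2} = 9 + 3^{2} = 9 + 9 = 18$)
$t{\left(c \right)} = -8$
$L t{\left(u \right)} Y{\left(I,E{\left(0 \right)} \right)} = 18 \left(-8\right) \left(-5\right)^{2} = \left(-144\right) 25 = -3600$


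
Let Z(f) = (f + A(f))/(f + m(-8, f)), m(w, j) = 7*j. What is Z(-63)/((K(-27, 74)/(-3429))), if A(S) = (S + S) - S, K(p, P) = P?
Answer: -3429/296 ≈ -11.584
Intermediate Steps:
A(S) = S (A(S) = 2*S - S = S)
Z(f) = ¼ (Z(f) = (f + f)/(f + 7*f) = (2*f)/((8*f)) = (2*f)*(1/(8*f)) = ¼)
Z(-63)/((K(-27, 74)/(-3429))) = 1/(4*((74/(-3429)))) = 1/(4*((74*(-1/3429)))) = 1/(4*(-74/3429)) = (¼)*(-3429/74) = -3429/296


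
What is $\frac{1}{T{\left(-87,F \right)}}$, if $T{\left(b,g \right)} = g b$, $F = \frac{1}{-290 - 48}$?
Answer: $\frac{338}{87} \approx 3.8851$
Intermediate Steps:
$F = - \frac{1}{338}$ ($F = \frac{1}{-338} = - \frac{1}{338} \approx -0.0029586$)
$T{\left(b,g \right)} = b g$
$\frac{1}{T{\left(-87,F \right)}} = \frac{1}{\left(-87\right) \left(- \frac{1}{338}\right)} = \frac{1}{\frac{87}{338}} = \frac{338}{87}$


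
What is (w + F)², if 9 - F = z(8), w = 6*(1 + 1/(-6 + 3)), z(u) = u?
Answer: 25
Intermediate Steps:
w = 4 (w = 6*(1 + 1/(-3)) = 6*(1 - ⅓) = 6*(⅔) = 4)
F = 1 (F = 9 - 1*8 = 9 - 8 = 1)
(w + F)² = (4 + 1)² = 5² = 25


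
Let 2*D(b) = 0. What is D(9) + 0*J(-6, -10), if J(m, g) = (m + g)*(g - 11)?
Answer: 0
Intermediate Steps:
D(b) = 0 (D(b) = (½)*0 = 0)
J(m, g) = (-11 + g)*(g + m) (J(m, g) = (g + m)*(-11 + g) = (-11 + g)*(g + m))
D(9) + 0*J(-6, -10) = 0 + 0*((-10)² - 11*(-10) - 11*(-6) - 10*(-6)) = 0 + 0*(100 + 110 + 66 + 60) = 0 + 0*336 = 0 + 0 = 0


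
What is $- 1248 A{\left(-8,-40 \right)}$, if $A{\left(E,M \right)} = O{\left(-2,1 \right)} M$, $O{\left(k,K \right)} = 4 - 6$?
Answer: $-99840$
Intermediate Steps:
$O{\left(k,K \right)} = -2$ ($O{\left(k,K \right)} = 4 - 6 = -2$)
$A{\left(E,M \right)} = - 2 M$
$- 1248 A{\left(-8,-40 \right)} = - 1248 \left(\left(-2\right) \left(-40\right)\right) = \left(-1248\right) 80 = -99840$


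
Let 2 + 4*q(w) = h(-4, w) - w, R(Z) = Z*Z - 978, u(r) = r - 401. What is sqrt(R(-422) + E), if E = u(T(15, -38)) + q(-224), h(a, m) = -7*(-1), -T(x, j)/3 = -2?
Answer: sqrt(707073)/2 ≈ 420.44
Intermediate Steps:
T(x, j) = 6 (T(x, j) = -3*(-2) = 6)
h(a, m) = 7
u(r) = -401 + r
R(Z) = -978 + Z**2 (R(Z) = Z**2 - 978 = -978 + Z**2)
q(w) = 5/4 - w/4 (q(w) = -1/2 + (7 - w)/4 = -1/2 + (7/4 - w/4) = 5/4 - w/4)
E = -1351/4 (E = (-401 + 6) + (5/4 - 1/4*(-224)) = -395 + (5/4 + 56) = -395 + 229/4 = -1351/4 ≈ -337.75)
sqrt(R(-422) + E) = sqrt((-978 + (-422)**2) - 1351/4) = sqrt((-978 + 178084) - 1351/4) = sqrt(177106 - 1351/4) = sqrt(707073/4) = sqrt(707073)/2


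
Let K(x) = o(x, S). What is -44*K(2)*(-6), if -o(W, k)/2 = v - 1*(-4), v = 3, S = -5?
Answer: -3696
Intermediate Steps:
o(W, k) = -14 (o(W, k) = -2*(3 - 1*(-4)) = -2*(3 + 4) = -2*7 = -14)
K(x) = -14
-44*K(2)*(-6) = -44*(-14)*(-6) = 616*(-6) = -3696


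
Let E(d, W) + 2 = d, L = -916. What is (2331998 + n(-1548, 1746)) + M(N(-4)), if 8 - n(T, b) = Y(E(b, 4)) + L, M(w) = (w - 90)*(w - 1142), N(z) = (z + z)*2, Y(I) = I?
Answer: 2453926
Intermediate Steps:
E(d, W) = -2 + d
N(z) = 4*z (N(z) = (2*z)*2 = 4*z)
M(w) = (-1142 + w)*(-90 + w) (M(w) = (-90 + w)*(-1142 + w) = (-1142 + w)*(-90 + w))
n(T, b) = 926 - b (n(T, b) = 8 - ((-2 + b) - 916) = 8 - (-918 + b) = 8 + (918 - b) = 926 - b)
(2331998 + n(-1548, 1746)) + M(N(-4)) = (2331998 + (926 - 1*1746)) + (102780 + (4*(-4))² - 4928*(-4)) = (2331998 + (926 - 1746)) + (102780 + (-16)² - 1232*(-16)) = (2331998 - 820) + (102780 + 256 + 19712) = 2331178 + 122748 = 2453926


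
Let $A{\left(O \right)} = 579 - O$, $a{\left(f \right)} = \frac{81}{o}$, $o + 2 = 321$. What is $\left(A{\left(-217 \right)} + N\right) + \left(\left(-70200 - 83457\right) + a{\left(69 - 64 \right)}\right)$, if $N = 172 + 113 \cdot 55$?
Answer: $- \frac{46725125}{319} \approx -1.4647 \cdot 10^{5}$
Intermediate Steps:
$o = 319$ ($o = -2 + 321 = 319$)
$a{\left(f \right)} = \frac{81}{319}$
$N = 6387$ ($N = 172 + 6215 = 6387$)
$\left(A{\left(-217 \right)} + N\right) + \left(\left(-70200 - 83457\right) + a{\left(69 - 64 \right)}\right) = \left(\left(579 - -217\right) + 6387\right) + \left(\left(-70200 - 83457\right) + \frac{81}{319}\right) = \left(\left(579 + 217\right) + 6387\right) + \left(-153657 + \frac{81}{319}\right) = \left(796 + 6387\right) - \frac{49016502}{319} = 7183 - \frac{49016502}{319} = - \frac{46725125}{319}$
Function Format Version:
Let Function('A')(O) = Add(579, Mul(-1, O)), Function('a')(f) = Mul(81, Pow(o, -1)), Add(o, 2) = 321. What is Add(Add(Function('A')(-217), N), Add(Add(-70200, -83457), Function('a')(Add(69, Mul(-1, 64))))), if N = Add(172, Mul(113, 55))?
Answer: Rational(-46725125, 319) ≈ -1.4647e+5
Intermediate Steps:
o = 319 (o = Add(-2, 321) = 319)
Function('a')(f) = Rational(81, 319) (Function('a')(f) = Mul(81, Pow(319, -1)) = Mul(81, Rational(1, 319)) = Rational(81, 319))
N = 6387 (N = Add(172, 6215) = 6387)
Add(Add(Function('A')(-217), N), Add(Add(-70200, -83457), Function('a')(Add(69, Mul(-1, 64))))) = Add(Add(Add(579, Mul(-1, -217)), 6387), Add(Add(-70200, -83457), Rational(81, 319))) = Add(Add(Add(579, 217), 6387), Add(-153657, Rational(81, 319))) = Add(Add(796, 6387), Rational(-49016502, 319)) = Add(7183, Rational(-49016502, 319)) = Rational(-46725125, 319)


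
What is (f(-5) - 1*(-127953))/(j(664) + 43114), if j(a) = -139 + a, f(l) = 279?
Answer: 128232/43639 ≈ 2.9385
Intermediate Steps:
(f(-5) - 1*(-127953))/(j(664) + 43114) = (279 - 1*(-127953))/((-139 + 664) + 43114) = (279 + 127953)/(525 + 43114) = 128232/43639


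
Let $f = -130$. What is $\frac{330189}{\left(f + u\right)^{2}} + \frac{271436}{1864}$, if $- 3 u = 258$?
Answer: $\frac{553316263}{3623616} \approx 152.7$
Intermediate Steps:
$u = -86$ ($u = \left(- \frac{1}{3}\right) 258 = -86$)
$\frac{330189}{\left(f + u\right)^{2}} + \frac{271436}{1864} = \frac{330189}{\left(-130 - 86\right)^{2}} + \frac{271436}{1864} = \frac{330189}{\left(-216\right)^{2}} + 271436 \cdot \frac{1}{1864} = \frac{330189}{46656} + \frac{67859}{466} = 330189 \cdot \frac{1}{46656} + \frac{67859}{466} = \frac{110063}{15552} + \frac{67859}{466} = \frac{553316263}{3623616}$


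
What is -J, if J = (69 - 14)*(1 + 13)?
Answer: -770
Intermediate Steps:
J = 770 (J = 55*14 = 770)
-J = -1*770 = -770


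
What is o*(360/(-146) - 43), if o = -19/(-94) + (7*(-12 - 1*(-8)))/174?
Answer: -1118503/596994 ≈ -1.8736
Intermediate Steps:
o = 337/8178 (o = -19*(-1/94) + (7*(-12 + 8))*(1/174) = 19/94 + (7*(-4))*(1/174) = 19/94 - 28*1/174 = 19/94 - 14/87 = 337/8178 ≈ 0.041208)
o*(360/(-146) - 43) = 337*(360/(-146) - 43)/8178 = 337*(360*(-1/146) - 43)/8178 = 337*(-180/73 - 43)/8178 = (337/8178)*(-3319/73) = -1118503/596994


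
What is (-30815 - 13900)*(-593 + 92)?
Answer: 22402215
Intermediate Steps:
(-30815 - 13900)*(-593 + 92) = -44715*(-501) = 22402215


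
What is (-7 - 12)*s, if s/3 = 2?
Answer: -114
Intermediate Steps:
s = 6 (s = 3*2 = 6)
(-7 - 12)*s = (-7 - 12)*6 = -19*6 = -114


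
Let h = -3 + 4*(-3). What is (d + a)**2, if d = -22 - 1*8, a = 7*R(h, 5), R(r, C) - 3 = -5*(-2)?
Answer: 3721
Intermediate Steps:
h = -15 (h = -3 - 12 = -15)
R(r, C) = 13 (R(r, C) = 3 - 5*(-2) = 3 + 10 = 13)
a = 91 (a = 7*13 = 91)
d = -30 (d = -22 - 8 = -30)
(d + a)**2 = (-30 + 91)**2 = 61**2 = 3721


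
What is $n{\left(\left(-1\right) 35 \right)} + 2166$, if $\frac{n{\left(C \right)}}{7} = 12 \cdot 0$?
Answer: $2166$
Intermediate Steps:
$n{\left(C \right)} = 0$ ($n{\left(C \right)} = 7 \cdot 12 \cdot 0 = 7 \cdot 0 = 0$)
$n{\left(\left(-1\right) 35 \right)} + 2166 = 0 + 2166 = 2166$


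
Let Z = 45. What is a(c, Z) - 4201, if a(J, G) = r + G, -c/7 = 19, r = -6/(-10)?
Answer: -20777/5 ≈ -4155.4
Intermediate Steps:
r = 3/5 (r = -6*(-1/10) = 3/5 ≈ 0.60000)
c = -133 (c = -7*19 = -133)
a(J, G) = 3/5 + G
a(c, Z) - 4201 = (3/5 + 45) - 4201 = 228/5 - 4201 = -20777/5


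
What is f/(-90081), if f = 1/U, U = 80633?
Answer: -1/7263501273 ≈ -1.3767e-10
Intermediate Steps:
f = 1/80633 ≈ 1.2402e-5
f/(-90081) = (1/80633)/(-90081) = (1/80633)*(-1/90081) = -1/7263501273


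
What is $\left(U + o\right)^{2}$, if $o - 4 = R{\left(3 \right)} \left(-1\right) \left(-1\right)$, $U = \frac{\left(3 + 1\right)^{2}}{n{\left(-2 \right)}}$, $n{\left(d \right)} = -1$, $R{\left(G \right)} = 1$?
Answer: $121$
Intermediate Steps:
$U = -16$ ($U = \frac{\left(3 + 1\right)^{2}}{-1} = 4^{2} \left(-1\right) = 16 \left(-1\right) = -16$)
$o = 5$ ($o = 4 + 1 \left(-1\right) \left(-1\right) = 4 - -1 = 4 + 1 = 5$)
$\left(U + o\right)^{2} = \left(-16 + 5\right)^{2} = \left(-11\right)^{2} = 121$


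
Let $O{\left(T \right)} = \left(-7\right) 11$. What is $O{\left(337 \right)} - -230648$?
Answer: $230571$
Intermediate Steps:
$O{\left(T \right)} = -77$
$O{\left(337 \right)} - -230648 = -77 - -230648 = -77 + 230648 = 230571$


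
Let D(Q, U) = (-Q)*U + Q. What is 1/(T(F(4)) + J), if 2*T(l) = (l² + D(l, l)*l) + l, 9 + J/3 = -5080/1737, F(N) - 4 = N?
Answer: -579/129565 ≈ -0.0044688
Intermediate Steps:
F(N) = 4 + N
D(Q, U) = Q - Q*U (D(Q, U) = -Q*U + Q = Q - Q*U)
J = -20713/579 (J = -27 + 3*(-5080/1737) = -27 - 5080/579 = -20713/579 ≈ -35.774)
T(l) = l/2 + l²/2 + l²*(1 - l)/2 (T(l) = ((l² + (l*(1 - l))*l) + l)/2 = ((l² + l²*(1 - l)) + l)/2 = (l + l² + l²*(1 - l))/2 = l/2 + l²/2 + l²*(1 - l)/2)
1/(T(F(4)) + J) = 1/((4 + 4)*(1 + (4 + 4) - (4 + 4)*(-1 + (4 + 4)))/2 - 20713/579) = 1/((½)*8*(1 + 8 - 1*8*(-1 + 8)) - 20713/579) = 1/((½)*8*(1 + 8 - 1*8*7) - 20713/579) = 1/((½)*8*(1 + 8 - 56) - 20713/579) = 1/((½)*8*(-47) - 20713/579) = 1/(-188 - 20713/579) = 1/(-129565/579) = -579/129565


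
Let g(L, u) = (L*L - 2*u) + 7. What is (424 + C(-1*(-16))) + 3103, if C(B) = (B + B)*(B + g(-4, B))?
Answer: 3751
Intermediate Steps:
g(L, u) = 7 + L² - 2*u (g(L, u) = (L² - 2*u) + 7 = 7 + L² - 2*u)
C(B) = 2*B*(23 - B) (C(B) = (B + B)*(B + (7 + (-4)² - 2*B)) = (2*B)*(B + (7 + 16 - 2*B)) = (2*B)*(B + (23 - 2*B)) = (2*B)*(23 - B) = 2*B*(23 - B))
(424 + C(-1*(-16))) + 3103 = (424 + 2*(-1*(-16))*(23 - (-1)*(-16))) + 3103 = (424 + 2*16*(23 - 1*16)) + 3103 = (424 + 2*16*(23 - 16)) + 3103 = (424 + 2*16*7) + 3103 = (424 + 224) + 3103 = 648 + 3103 = 3751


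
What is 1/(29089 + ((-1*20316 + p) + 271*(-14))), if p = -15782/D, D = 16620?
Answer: 8310/41367599 ≈ 0.00020088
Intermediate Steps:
p = -7891/8310 (p = -15782/16620 = -15782*1/16620 = -7891/8310 ≈ -0.94958)
1/(29089 + ((-1*20316 + p) + 271*(-14))) = 1/(29089 + ((-1*20316 - 7891/8310) + 271*(-14))) = 1/(29089 + ((-20316 - 7891/8310) - 3794)) = 1/(29089 + (-168833851/8310 - 3794)) = 1/(29089 - 200361991/8310) = 1/(41367599/8310) = 8310/41367599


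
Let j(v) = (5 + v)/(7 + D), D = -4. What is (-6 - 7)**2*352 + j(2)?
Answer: 178471/3 ≈ 59490.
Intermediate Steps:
j(v) = 5/3 + v/3 (j(v) = (5 + v)/(7 - 4) = (5 + v)/3 = (5 + v)*(1/3) = 5/3 + v/3)
(-6 - 7)**2*352 + j(2) = (-6 - 7)**2*352 + (5/3 + (1/3)*2) = (-13)**2*352 + (5/3 + 2/3) = 169*352 + 7/3 = 59488 + 7/3 = 178471/3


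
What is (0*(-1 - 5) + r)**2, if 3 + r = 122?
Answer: 14161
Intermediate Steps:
r = 119 (r = -3 + 122 = 119)
(0*(-1 - 5) + r)**2 = (0*(-1 - 5) + 119)**2 = (0*(-6) + 119)**2 = (0 + 119)**2 = 119**2 = 14161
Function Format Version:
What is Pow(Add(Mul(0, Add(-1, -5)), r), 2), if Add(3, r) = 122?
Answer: 14161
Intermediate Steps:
r = 119 (r = Add(-3, 122) = 119)
Pow(Add(Mul(0, Add(-1, -5)), r), 2) = Pow(Add(Mul(0, Add(-1, -5)), 119), 2) = Pow(Add(Mul(0, -6), 119), 2) = Pow(Add(0, 119), 2) = Pow(119, 2) = 14161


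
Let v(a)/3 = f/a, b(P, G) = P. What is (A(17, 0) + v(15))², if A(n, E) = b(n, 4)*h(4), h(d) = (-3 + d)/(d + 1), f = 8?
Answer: 25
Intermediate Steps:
v(a) = 24/a (v(a) = 3*(8/a) = 24/a)
h(d) = (-3 + d)/(1 + d)
A(n, E) = n/5 (A(n, E) = n*((-3 + 4)/(1 + 4)) = n*(1/5) = n*((⅕)*1) = n*(⅕) = n/5)
(A(17, 0) + v(15))² = ((⅕)*17 + 24/15)² = (17/5 + 24*(1/15))² = (17/5 + 8/5)² = 5² = 25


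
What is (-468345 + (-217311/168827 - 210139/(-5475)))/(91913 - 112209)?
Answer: 25462942814141/1103538678600 ≈ 23.074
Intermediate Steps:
(-468345 + (-217311/168827 - 210139/(-5475)))/(91913 - 112209) = (-468345 + (-217311*1/168827 - 210139*(-1/5475)))/(-20296) = (-468345 + (-12783/9931 + 210139/5475))*(-1/20296) = (-468345 + 2016903484/54372225)*(-1/20296) = -25462942814141/54372225*(-1/20296) = 25462942814141/1103538678600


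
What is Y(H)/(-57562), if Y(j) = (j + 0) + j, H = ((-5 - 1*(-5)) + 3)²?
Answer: -9/28781 ≈ -0.00031271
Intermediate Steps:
H = 9 (H = ((-5 + 5) + 3)² = (0 + 3)² = 3² = 9)
Y(j) = 2*j (Y(j) = j + j = 2*j)
Y(H)/(-57562) = (2*9)/(-57562) = 18*(-1/57562) = -9/28781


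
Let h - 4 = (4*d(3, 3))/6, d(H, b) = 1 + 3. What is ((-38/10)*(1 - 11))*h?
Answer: 760/3 ≈ 253.33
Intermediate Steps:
d(H, b) = 4
h = 20/3 (h = 4 + (4*4)/6 = 4 + 16*(⅙) = 4 + 8/3 = 20/3 ≈ 6.6667)
((-38/10)*(1 - 11))*h = ((-38/10)*(1 - 11))*(20/3) = (-38*⅒*(-10))*(20/3) = -19/5*(-10)*(20/3) = 38*(20/3) = 760/3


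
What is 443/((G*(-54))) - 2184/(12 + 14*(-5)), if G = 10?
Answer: 576833/15660 ≈ 36.835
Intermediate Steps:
443/((G*(-54))) - 2184/(12 + 14*(-5)) = 443/((10*(-54))) - 2184/(12 + 14*(-5)) = 443/(-540) - 2184/(12 - 70) = 443*(-1/540) - 2184/(-58) = -443/540 - 2184*(-1/58) = -443/540 + 1092/29 = 576833/15660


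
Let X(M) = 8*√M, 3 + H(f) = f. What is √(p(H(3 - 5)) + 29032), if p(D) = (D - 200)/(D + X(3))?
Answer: √(-145365 + 232256*√3)/√(-5 + 8*√3) ≈ 170.32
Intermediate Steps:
H(f) = -3 + f
p(D) = (-200 + D)/(D + 8*√3) (p(D) = (D - 200)/(D + 8*√3) = (-200 + D)/(D + 8*√3))
√(p(H(3 - 5)) + 29032) = √((-200 + (-3 + (3 - 5)))/((-3 + (3 - 5)) + 8*√3) + 29032) = √((-200 + (-3 - 2))/((-3 - 2) + 8*√3) + 29032) = √((-200 - 5)/(-5 + 8*√3) + 29032) = √(-205/(-5 + 8*√3) + 29032) = √(29032 - 205/(-5 + 8*√3))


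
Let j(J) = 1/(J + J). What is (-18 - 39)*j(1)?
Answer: -57/2 ≈ -28.500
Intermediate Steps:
j(J) = 1/(2*J)
(-18 - 39)*j(1) = (-18 - 39)*((½)/1) = -57/2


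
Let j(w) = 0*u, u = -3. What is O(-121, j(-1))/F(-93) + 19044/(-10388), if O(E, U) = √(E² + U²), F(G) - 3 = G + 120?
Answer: 171407/77910 ≈ 2.2001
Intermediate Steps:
j(w) = 0 (j(w) = 0*(-3) = 0)
F(G) = 123 + G (F(G) = 3 + (G + 120) = 3 + (120 + G) = 123 + G)
O(-121, j(-1))/F(-93) + 19044/(-10388) = √((-121)² + 0²)/(123 - 93) + 19044/(-10388) = √(14641 + 0)/30 + 19044*(-1/10388) = √14641*(1/30) - 4761/2597 = 121*(1/30) - 4761/2597 = 121/30 - 4761/2597 = 171407/77910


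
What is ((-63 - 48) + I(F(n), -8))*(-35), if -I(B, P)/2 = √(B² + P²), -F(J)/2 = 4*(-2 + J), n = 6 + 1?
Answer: 3885 + 560*√26 ≈ 6740.5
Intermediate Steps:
n = 7
F(J) = 16 - 8*J (F(J) = -8*(-2 + J) = -2*(-8 + 4*J) = 16 - 8*J)
I(B, P) = -2*√(B² + P²)
((-63 - 48) + I(F(n), -8))*(-35) = ((-63 - 48) - 2*√((16 - 8*7)² + (-8)²))*(-35) = (-111 - 2*√((16 - 56)² + 64))*(-35) = (-111 - 2*√((-40)² + 64))*(-35) = (-111 - 2*√(1600 + 64))*(-35) = (-111 - 16*√26)*(-35) = 3885 + 560*√26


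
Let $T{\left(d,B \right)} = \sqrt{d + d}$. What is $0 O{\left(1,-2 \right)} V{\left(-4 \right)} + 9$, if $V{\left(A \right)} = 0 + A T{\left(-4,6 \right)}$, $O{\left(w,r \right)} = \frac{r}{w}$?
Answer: $9$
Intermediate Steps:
$T{\left(d,B \right)} = \sqrt{2} \sqrt{d}$ ($T{\left(d,B \right)} = \sqrt{2 d} = \sqrt{2} \sqrt{d}$)
$V{\left(A \right)} = 2 i A \sqrt{2}$ ($V{\left(A \right)} = 0 + A \sqrt{2} \sqrt{-4} = 0 + A \sqrt{2} \cdot 2 i = 0 + A 2 i \sqrt{2} = 0 + 2 i A \sqrt{2} = 2 i A \sqrt{2}$)
$0 O{\left(1,-2 \right)} V{\left(-4 \right)} + 9 = 0 \left(- \frac{2}{1}\right) 2 i \left(-4\right) \sqrt{2} + 9 = 0 \left(\left(-2\right) 1\right) \left(- 8 i \sqrt{2}\right) + 9 = 0 \left(-2\right) \left(- 8 i \sqrt{2}\right) + 9 = 0 \left(- 8 i \sqrt{2}\right) + 9 = 0 + 9 = 9$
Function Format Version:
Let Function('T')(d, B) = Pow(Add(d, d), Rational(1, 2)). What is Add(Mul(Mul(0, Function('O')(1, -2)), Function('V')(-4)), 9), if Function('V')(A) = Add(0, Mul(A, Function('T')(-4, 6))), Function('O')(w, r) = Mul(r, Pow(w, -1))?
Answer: 9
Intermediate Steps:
Function('T')(d, B) = Mul(Pow(2, Rational(1, 2)), Pow(d, Rational(1, 2))) (Function('T')(d, B) = Pow(Mul(2, d), Rational(1, 2)) = Mul(Pow(2, Rational(1, 2)), Pow(d, Rational(1, 2))))
Function('V')(A) = Mul(2, I, A, Pow(2, Rational(1, 2))) (Function('V')(A) = Add(0, Mul(A, Mul(Pow(2, Rational(1, 2)), Pow(-4, Rational(1, 2))))) = Add(0, Mul(A, Mul(Pow(2, Rational(1, 2)), Mul(2, I)))) = Add(0, Mul(A, Mul(2, I, Pow(2, Rational(1, 2))))) = Add(0, Mul(2, I, A, Pow(2, Rational(1, 2)))) = Mul(2, I, A, Pow(2, Rational(1, 2))))
Add(Mul(Mul(0, Function('O')(1, -2)), Function('V')(-4)), 9) = Add(Mul(Mul(0, Mul(-2, Pow(1, -1))), Mul(2, I, -4, Pow(2, Rational(1, 2)))), 9) = Add(Mul(Mul(0, Mul(-2, 1)), Mul(-8, I, Pow(2, Rational(1, 2)))), 9) = Add(Mul(Mul(0, -2), Mul(-8, I, Pow(2, Rational(1, 2)))), 9) = Add(Mul(0, Mul(-8, I, Pow(2, Rational(1, 2)))), 9) = Add(0, 9) = 9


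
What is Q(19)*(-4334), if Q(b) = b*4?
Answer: -329384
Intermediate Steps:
Q(b) = 4*b
Q(19)*(-4334) = (4*19)*(-4334) = 76*(-4334) = -329384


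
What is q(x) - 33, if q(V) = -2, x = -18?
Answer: -35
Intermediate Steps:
q(x) - 33 = -2 - 33 = -35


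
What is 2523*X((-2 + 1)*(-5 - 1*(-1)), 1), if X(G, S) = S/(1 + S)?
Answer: 2523/2 ≈ 1261.5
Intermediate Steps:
2523*X((-2 + 1)*(-5 - 1*(-1)), 1) = 2523*(1/(1 + 1)) = 2523*(1/2) = 2523*(1*(½)) = 2523*(½) = 2523/2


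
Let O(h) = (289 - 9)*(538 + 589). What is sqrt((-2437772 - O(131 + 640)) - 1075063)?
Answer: I*sqrt(3828395) ≈ 1956.6*I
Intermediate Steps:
O(h) = 315560 (O(h) = 280*1127 = 315560)
sqrt((-2437772 - O(131 + 640)) - 1075063) = sqrt((-2437772 - 1*315560) - 1075063) = sqrt((-2437772 - 315560) - 1075063) = sqrt(-2753332 - 1075063) = sqrt(-3828395) = I*sqrt(3828395)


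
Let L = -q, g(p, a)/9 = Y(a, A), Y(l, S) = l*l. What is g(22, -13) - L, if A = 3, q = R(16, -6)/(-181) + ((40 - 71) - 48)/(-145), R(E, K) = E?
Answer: 39930624/26245 ≈ 1521.5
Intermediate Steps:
q = 11979/26245 (q = 16/(-181) + ((40 - 71) - 48)/(-145) = 16*(-1/181) + (-31 - 48)*(-1/145) = -16/181 - 79*(-1/145) = -16/181 + 79/145 = 11979/26245 ≈ 0.45643)
Y(l, S) = l²
g(p, a) = 9*a²
L = -11979/26245 (L = -1*11979/26245 = -11979/26245 ≈ -0.45643)
g(22, -13) - L = 9*(-13)² - 1*(-11979/26245) = 9*169 + 11979/26245 = 1521 + 11979/26245 = 39930624/26245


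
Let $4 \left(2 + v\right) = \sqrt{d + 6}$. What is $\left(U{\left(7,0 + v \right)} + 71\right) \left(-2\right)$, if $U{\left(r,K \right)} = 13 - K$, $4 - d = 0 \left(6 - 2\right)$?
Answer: $-172 + \frac{\sqrt{10}}{2} \approx -170.42$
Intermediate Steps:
$d = 4$ ($d = 4 - 0 \left(6 - 2\right) = 4 - 0 \cdot 4 = 4 - 0 = 4 + 0 = 4$)
$v = -2 + \frac{\sqrt{10}}{4}$ ($v = -2 + \frac{\sqrt{4 + 6}}{4} = -2 + \frac{\sqrt{10}}{4} \approx -1.2094$)
$\left(U{\left(7,0 + v \right)} + 71\right) \left(-2\right) = \left(\left(13 - \left(0 - \left(2 - \frac{\sqrt{10}}{4}\right)\right)\right) + 71\right) \left(-2\right) = \left(\left(13 - \left(-2 + \frac{\sqrt{10}}{4}\right)\right) + 71\right) \left(-2\right) = \left(\left(13 + \left(2 - \frac{\sqrt{10}}{4}\right)\right) + 71\right) \left(-2\right) = \left(\left(15 - \frac{\sqrt{10}}{4}\right) + 71\right) \left(-2\right) = \left(86 - \frac{\sqrt{10}}{4}\right) \left(-2\right) = -172 + \frac{\sqrt{10}}{2}$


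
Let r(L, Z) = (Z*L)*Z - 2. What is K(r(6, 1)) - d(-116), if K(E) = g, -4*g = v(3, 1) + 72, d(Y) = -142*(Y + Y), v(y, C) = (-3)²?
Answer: -131857/4 ≈ -32964.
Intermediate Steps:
v(y, C) = 9
d(Y) = -284*Y
r(L, Z) = -2 + L*Z² (r(L, Z) = (L*Z)*Z - 2 = L*Z² - 2 = -2 + L*Z²)
g = -81/4 (g = -(9 + 72)/4 = -¼*81 = -81/4 ≈ -20.250)
K(E) = -81/4
K(r(6, 1)) - d(-116) = -81/4 - (-284)*(-116) = -81/4 - 1*32944 = -81/4 - 32944 = -131857/4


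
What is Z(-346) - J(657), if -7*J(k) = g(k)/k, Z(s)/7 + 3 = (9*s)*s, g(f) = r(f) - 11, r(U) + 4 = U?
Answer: 11562019585/1533 ≈ 7.5421e+6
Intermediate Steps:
r(U) = -4 + U
g(f) = -15 + f (g(f) = (-4 + f) - 11 = -15 + f)
Z(s) = -21 + 63*s**2 (Z(s) = -21 + 7*((9*s)*s) = -21 + 7*(9*s**2) = -21 + 63*s**2)
J(k) = -(-15 + k)/(7*k)
Z(-346) - J(657) = (-21 + 63*(-346)**2) - (15 - 1*657)/(7*657) = (-21 + 63*119716) - (15 - 657)/(7*657) = (-21 + 7542108) - (-642)/(7*657) = 7542087 - 1*(-214/1533) = 7542087 + 214/1533 = 11562019585/1533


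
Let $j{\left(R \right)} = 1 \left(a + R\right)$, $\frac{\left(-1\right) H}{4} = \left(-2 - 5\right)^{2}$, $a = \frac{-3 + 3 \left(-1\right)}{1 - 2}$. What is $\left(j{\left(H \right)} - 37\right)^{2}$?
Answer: $51529$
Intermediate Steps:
$a = 6$ ($a = \frac{-3 - 3}{-1} = \left(-6\right) \left(-1\right) = 6$)
$H = -196$ ($H = - 4 \left(-2 - 5\right)^{2} = - 4 \left(-7\right)^{2} = \left(-4\right) 49 = -196$)
$j{\left(R \right)} = 6 + R$ ($j{\left(R \right)} = 1 \left(6 + R\right) = 6 + R$)
$\left(j{\left(H \right)} - 37\right)^{2} = \left(\left(6 - 196\right) - 37\right)^{2} = \left(-190 - 37\right)^{2} = \left(-227\right)^{2} = 51529$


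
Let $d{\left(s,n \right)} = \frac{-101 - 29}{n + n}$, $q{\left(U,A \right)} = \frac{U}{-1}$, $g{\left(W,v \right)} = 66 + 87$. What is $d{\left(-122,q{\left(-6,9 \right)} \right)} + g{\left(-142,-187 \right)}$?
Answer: $\frac{853}{6} \approx 142.17$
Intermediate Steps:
$g{\left(W,v \right)} = 153$
$q{\left(U,A \right)} = - U$ ($q{\left(U,A \right)} = U \left(-1\right) = - U$)
$d{\left(s,n \right)} = - \frac{65}{n}$ ($d{\left(s,n \right)} = - \frac{130}{2 n} = - 130 \frac{1}{2 n} = - \frac{65}{n}$)
$d{\left(-122,q{\left(-6,9 \right)} \right)} + g{\left(-142,-187 \right)} = - \frac{65}{\left(-1\right) \left(-6\right)} + 153 = - \frac{65}{6} + 153 = \frac{853}{6}$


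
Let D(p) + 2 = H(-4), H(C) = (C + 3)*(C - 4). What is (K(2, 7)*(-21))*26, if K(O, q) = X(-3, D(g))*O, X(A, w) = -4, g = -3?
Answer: 4368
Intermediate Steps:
H(C) = (-4 + C)*(3 + C) (H(C) = (3 + C)*(-4 + C) = (-4 + C)*(3 + C))
D(p) = 6 (D(p) = -2 + (-12 + (-4)**2 - 1*(-4)) = -2 + (-12 + 16 + 4) = -2 + 8 = 6)
K(O, q) = -4*O
(K(2, 7)*(-21))*26 = (-4*2*(-21))*26 = -8*(-21)*26 = 168*26 = 4368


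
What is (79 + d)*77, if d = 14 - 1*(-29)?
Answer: 9394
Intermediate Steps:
d = 43 (d = 14 + 29 = 43)
(79 + d)*77 = (79 + 43)*77 = 122*77 = 9394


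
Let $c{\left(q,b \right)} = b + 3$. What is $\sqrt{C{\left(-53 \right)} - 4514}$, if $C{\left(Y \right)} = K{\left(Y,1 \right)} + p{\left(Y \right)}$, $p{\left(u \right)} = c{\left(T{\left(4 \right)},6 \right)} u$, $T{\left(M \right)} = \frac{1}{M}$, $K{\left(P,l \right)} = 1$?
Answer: $i \sqrt{4990} \approx 70.64 i$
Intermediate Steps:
$c{\left(q,b \right)} = 3 + b$
$p{\left(u \right)} = 9 u$ ($p{\left(u \right)} = \left(3 + 6\right) u = 9 u$)
$C{\left(Y \right)} = 1 + 9 Y$
$\sqrt{C{\left(-53 \right)} - 4514} = \sqrt{\left(1 + 9 \left(-53\right)\right) - 4514} = \sqrt{\left(1 - 477\right) - 4514} = \sqrt{-476 - 4514} = \sqrt{-4990} = i \sqrt{4990}$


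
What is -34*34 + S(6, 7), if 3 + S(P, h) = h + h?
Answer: -1145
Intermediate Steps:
S(P, h) = -3 + 2*h (S(P, h) = -3 + (h + h) = -3 + 2*h)
-34*34 + S(6, 7) = -34*34 + (-3 + 2*7) = -1156 + (-3 + 14) = -1156 + 11 = -1145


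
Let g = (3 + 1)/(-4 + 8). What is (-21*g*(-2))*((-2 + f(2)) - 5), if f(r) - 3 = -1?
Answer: -210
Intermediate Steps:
g = 1 (g = 4/4 = 4*(1/4) = 1)
f(r) = 2 (f(r) = 3 - 1 = 2)
(-21*g*(-2))*((-2 + f(2)) - 5) = (-21*1*(-2))*((-2 + 2) - 5) = (-21*(-2))*(0 - 5) = 42*(-5) = -210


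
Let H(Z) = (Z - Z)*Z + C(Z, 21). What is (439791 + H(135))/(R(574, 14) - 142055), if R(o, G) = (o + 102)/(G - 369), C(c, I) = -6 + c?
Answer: -1107600/357661 ≈ -3.0968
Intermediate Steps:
R(o, G) = (102 + o)/(-369 + G)
H(Z) = -6 + Z (H(Z) = (Z - Z)*Z + (-6 + Z) = 0*Z + (-6 + Z) = 0 + (-6 + Z) = -6 + Z)
(439791 + H(135))/(R(574, 14) - 142055) = (439791 + (-6 + 135))/((102 + 574)/(-369 + 14) - 142055) = (439791 + 129)/(676/(-355) - 142055) = 439920/(-1/355*676 - 142055) = 439920/(-676/355 - 142055) = 439920/(-50430201/355) = 439920*(-355/50430201) = -1107600/357661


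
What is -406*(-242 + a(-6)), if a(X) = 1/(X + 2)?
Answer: 196707/2 ≈ 98354.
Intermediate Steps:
a(X) = 1/(2 + X)
-406*(-242 + a(-6)) = -406*(-242 + 1/(2 - 6)) = -406*(-242 + 1/(-4)) = -406*(-242 - 1/4) = -406*(-969/4) = 196707/2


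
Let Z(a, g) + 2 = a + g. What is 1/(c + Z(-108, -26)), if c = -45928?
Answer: -1/46064 ≈ -2.1709e-5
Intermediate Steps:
Z(a, g) = -2 + a + g (Z(a, g) = -2 + (a + g) = -2 + a + g)
1/(c + Z(-108, -26)) = 1/(-45928 + (-2 - 108 - 26)) = 1/(-45928 - 136) = 1/(-46064) = -1/46064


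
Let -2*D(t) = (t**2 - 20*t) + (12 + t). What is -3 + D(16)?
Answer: 15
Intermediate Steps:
D(t) = -6 - t**2/2 + 19*t/2 (D(t) = -((t**2 - 20*t) + (12 + t))/2 = -(12 + t**2 - 19*t)/2 = -6 - t**2/2 + 19*t/2)
-3 + D(16) = -3 + (-6 - 1/2*16**2 + (19/2)*16) = -3 + (-6 - 1/2*256 + 152) = -3 + (-6 - 128 + 152) = -3 + 18 = 15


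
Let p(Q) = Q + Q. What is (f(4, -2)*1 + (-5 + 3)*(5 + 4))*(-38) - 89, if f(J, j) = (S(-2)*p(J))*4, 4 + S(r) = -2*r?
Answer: 595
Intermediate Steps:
S(r) = -4 - 2*r
p(Q) = 2*Q
f(J, j) = 0 (f(J, j) = ((-4 - 2*(-2))*(2*J))*4 = ((-4 + 4)*(2*J))*4 = (0*(2*J))*4 = 0*4 = 0)
(f(4, -2)*1 + (-5 + 3)*(5 + 4))*(-38) - 89 = (0*1 + (-5 + 3)*(5 + 4))*(-38) - 89 = (0 - 2*9)*(-38) - 89 = (0 - 18)*(-38) - 89 = -18*(-38) - 89 = 684 - 89 = 595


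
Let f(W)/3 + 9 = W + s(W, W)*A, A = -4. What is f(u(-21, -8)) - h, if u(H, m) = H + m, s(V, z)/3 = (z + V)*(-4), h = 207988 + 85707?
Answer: -302161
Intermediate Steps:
h = 293695
s(V, z) = -12*V - 12*z (s(V, z) = 3*((z + V)*(-4)) = 3*((V + z)*(-4)) = 3*(-4*V - 4*z) = -12*V - 12*z)
f(W) = -27 + 291*W (f(W) = -27 + 3*(W + (-12*W - 12*W)*(-4)) = -27 + 3*(W - 24*W*(-4)) = -27 + 3*(W + 96*W) = -27 + 3*(97*W) = -27 + 291*W)
f(u(-21, -8)) - h = (-27 + 291*(-21 - 8)) - 1*293695 = (-27 + 291*(-29)) - 293695 = (-27 - 8439) - 293695 = -8466 - 293695 = -302161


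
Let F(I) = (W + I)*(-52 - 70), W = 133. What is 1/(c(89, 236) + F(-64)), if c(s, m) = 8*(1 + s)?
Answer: -1/7698 ≈ -0.00012990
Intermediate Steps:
c(s, m) = 8 + 8*s
F(I) = -16226 - 122*I (F(I) = (133 + I)*(-52 - 70) = (133 + I)*(-122) = -16226 - 122*I)
1/(c(89, 236) + F(-64)) = 1/((8 + 8*89) + (-16226 - 122*(-64))) = 1/((8 + 712) + (-16226 + 7808)) = 1/(720 - 8418) = 1/(-7698) = -1/7698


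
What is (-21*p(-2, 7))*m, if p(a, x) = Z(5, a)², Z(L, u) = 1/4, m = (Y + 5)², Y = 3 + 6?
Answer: -1029/4 ≈ -257.25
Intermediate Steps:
Y = 9
m = 196 (m = (9 + 5)² = 14² = 196)
Z(L, u) = ¼
p(a, x) = 1/16 (p(a, x) = (¼)² = 1/16)
(-21*p(-2, 7))*m = -21*1/16*196 = -21/16*196 = -1029/4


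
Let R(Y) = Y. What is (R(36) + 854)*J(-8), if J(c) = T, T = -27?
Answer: -24030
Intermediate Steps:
J(c) = -27
(R(36) + 854)*J(-8) = (36 + 854)*(-27) = 890*(-27) = -24030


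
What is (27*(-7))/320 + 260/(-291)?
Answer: -138199/93120 ≈ -1.4841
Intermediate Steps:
(27*(-7))/320 + 260/(-291) = -189*1/320 + 260*(-1/291) = -189/320 - 260/291 = -138199/93120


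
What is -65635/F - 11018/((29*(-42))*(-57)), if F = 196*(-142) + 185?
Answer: 303725776/137101473 ≈ 2.2153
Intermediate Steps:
F = -27647 (F = -27832 + 185 = -27647)
-65635/F - 11018/((29*(-42))*(-57)) = -65635/(-27647) - 11018/((29*(-42))*(-57)) = -65635*(-1/27647) - 11018/((-1218*(-57))) = 65635/27647 - 11018/69426 = 65635/27647 - 11018*1/69426 = 65635/27647 - 787/4959 = 303725776/137101473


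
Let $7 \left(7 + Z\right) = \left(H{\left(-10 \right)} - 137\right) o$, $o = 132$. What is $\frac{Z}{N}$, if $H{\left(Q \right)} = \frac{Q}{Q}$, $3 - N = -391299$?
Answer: $- \frac{18001}{2739114} \approx -0.0065718$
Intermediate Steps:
$N = 391302$ ($N = 3 - -391299 = 3 + 391299 = 391302$)
$H{\left(Q \right)} = 1$
$Z = - \frac{18001}{7}$ ($Z = -7 + \frac{\left(1 - 137\right) 132}{7} = -7 + \frac{\left(-136\right) 132}{7} = -7 + \frac{1}{7} \left(-17952\right) = -7 - \frac{17952}{7} = - \frac{18001}{7} \approx -2571.6$)
$\frac{Z}{N} = - \frac{18001}{7 \cdot 391302} = \left(- \frac{18001}{7}\right) \frac{1}{391302} = - \frac{18001}{2739114}$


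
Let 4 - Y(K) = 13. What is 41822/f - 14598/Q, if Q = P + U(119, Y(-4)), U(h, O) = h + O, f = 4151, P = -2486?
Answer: 8886965/547932 ≈ 16.219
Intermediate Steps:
Y(K) = -9 (Y(K) = 4 - 1*13 = 4 - 13 = -9)
U(h, O) = O + h
Q = -2376 (Q = -2486 + (-9 + 119) = -2486 + 110 = -2376)
41822/f - 14598/Q = 41822/4151 - 14598/(-2376) = 41822*(1/4151) - 14598*(-1/2376) = 41822/4151 + 811/132 = 8886965/547932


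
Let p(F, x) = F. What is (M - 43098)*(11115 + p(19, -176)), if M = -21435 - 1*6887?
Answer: -795190280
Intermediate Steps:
M = -28322 (M = -21435 - 6887 = -28322)
(M - 43098)*(11115 + p(19, -176)) = (-28322 - 43098)*(11115 + 19) = -71420*11134 = -795190280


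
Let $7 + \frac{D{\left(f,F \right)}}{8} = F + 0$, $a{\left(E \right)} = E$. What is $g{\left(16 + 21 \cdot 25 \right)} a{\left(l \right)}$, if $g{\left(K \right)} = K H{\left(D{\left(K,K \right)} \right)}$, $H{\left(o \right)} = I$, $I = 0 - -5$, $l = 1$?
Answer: $2705$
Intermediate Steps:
$D{\left(f,F \right)} = -56 + 8 F$ ($D{\left(f,F \right)} = -56 + 8 \left(F + 0\right) = -56 + 8 F$)
$I = 5$ ($I = 0 + 5 = 5$)
$H{\left(o \right)} = 5$
$g{\left(K \right)} = 5 K$ ($g{\left(K \right)} = K 5 = 5 K$)
$g{\left(16 + 21 \cdot 25 \right)} a{\left(l \right)} = 5 \left(16 + 21 \cdot 25\right) 1 = 5 \left(16 + 525\right) 1 = 5 \cdot 541 \cdot 1 = 2705 \cdot 1 = 2705$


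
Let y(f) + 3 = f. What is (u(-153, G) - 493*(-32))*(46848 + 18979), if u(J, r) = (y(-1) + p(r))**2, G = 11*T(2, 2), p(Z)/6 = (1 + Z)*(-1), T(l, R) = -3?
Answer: 3365076240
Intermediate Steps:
y(f) = -3 + f
p(Z) = -6 - 6*Z (p(Z) = 6*((1 + Z)*(-1)) = 6*(-1 - Z) = -6 - 6*Z)
G = -33 (G = 11*(-3) = -33)
u(J, r) = (-10 - 6*r)**2 (u(J, r) = ((-3 - 1) + (-6 - 6*r))**2 = (-4 + (-6 - 6*r))**2 = (-10 - 6*r)**2)
(u(-153, G) - 493*(-32))*(46848 + 18979) = (4*(5 + 3*(-33))**2 - 493*(-32))*(46848 + 18979) = (4*(5 - 99)**2 + 15776)*65827 = (4*(-94)**2 + 15776)*65827 = (4*8836 + 15776)*65827 = (35344 + 15776)*65827 = 51120*65827 = 3365076240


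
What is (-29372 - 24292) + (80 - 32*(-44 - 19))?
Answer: -51568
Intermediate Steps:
(-29372 - 24292) + (80 - 32*(-44 - 19)) = -53664 + (80 - 32*(-63)) = -53664 + (80 + 2016) = -53664 + 2096 = -51568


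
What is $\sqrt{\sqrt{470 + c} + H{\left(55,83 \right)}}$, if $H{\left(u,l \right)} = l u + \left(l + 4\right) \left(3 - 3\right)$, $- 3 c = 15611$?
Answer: $\frac{\sqrt{41085 + 3 i \sqrt{42603}}}{3} \approx 67.567 + 0.50914 i$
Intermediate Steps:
$c = - \frac{15611}{3}$ ($c = \left(- \frac{1}{3}\right) 15611 = - \frac{15611}{3} \approx -5203.7$)
$H{\left(u,l \right)} = l u$ ($H{\left(u,l \right)} = l u + \left(4 + l\right) 0 = l u + 0 = l u$)
$\sqrt{\sqrt{470 + c} + H{\left(55,83 \right)}} = \sqrt{\sqrt{470 - \frac{15611}{3}} + 83 \cdot 55} = \sqrt{\sqrt{- \frac{14201}{3}} + 4565} = \sqrt{\frac{i \sqrt{42603}}{3} + 4565} = \sqrt{4565 + \frac{i \sqrt{42603}}{3}}$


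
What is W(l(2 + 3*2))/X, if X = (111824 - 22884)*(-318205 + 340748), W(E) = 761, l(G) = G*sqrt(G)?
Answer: 761/2004974420 ≈ 3.7956e-7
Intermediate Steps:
l(G) = G**(3/2)
X = 2004974420 (X = 88940*22543 = 2004974420)
W(l(2 + 3*2))/X = 761/2004974420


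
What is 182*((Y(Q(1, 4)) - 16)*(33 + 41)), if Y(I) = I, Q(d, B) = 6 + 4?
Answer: -80808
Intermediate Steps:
Q(d, B) = 10
182*((Y(Q(1, 4)) - 16)*(33 + 41)) = 182*((10 - 16)*(33 + 41)) = 182*(-6*74) = 182*(-444) = -80808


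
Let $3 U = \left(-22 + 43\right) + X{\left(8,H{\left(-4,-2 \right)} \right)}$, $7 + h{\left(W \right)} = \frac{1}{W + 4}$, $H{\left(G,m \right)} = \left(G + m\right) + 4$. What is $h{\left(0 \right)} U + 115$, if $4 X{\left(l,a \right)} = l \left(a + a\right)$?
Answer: $\frac{343}{4} \approx 85.75$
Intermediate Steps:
$H{\left(G,m \right)} = 4 + G + m$
$X{\left(l,a \right)} = \frac{a l}{2}$ ($X{\left(l,a \right)} = \frac{l \left(a + a\right)}{4} = \frac{l 2 a}{4} = \frac{2 a l}{4} = \frac{a l}{2}$)
$h{\left(W \right)} = -7 + \frac{1}{4 + W}$ ($h{\left(W \right)} = -7 + \frac{1}{W + 4} = -7 + \frac{1}{4 + W}$)
$U = \frac{13}{3}$ ($U = \frac{\left(-22 + 43\right) + \frac{1}{2} \left(4 - 4 - 2\right) 8}{3} = \frac{21 + \frac{1}{2} \left(-2\right) 8}{3} = \frac{21 - 8}{3} = \frac{1}{3} \cdot 13 = \frac{13}{3} \approx 4.3333$)
$h{\left(0 \right)} U + 115 = \frac{-27 - 0}{4 + 0} \cdot \frac{13}{3} + 115 = \frac{-27 + 0}{4} \cdot \frac{13}{3} + 115 = \frac{1}{4} \left(-27\right) \frac{13}{3} + 115 = \left(- \frac{27}{4}\right) \frac{13}{3} + 115 = - \frac{117}{4} + 115 = \frac{343}{4}$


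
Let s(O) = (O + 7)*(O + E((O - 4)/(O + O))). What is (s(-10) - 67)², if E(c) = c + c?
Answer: 42436/25 ≈ 1697.4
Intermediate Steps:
E(c) = 2*c
s(O) = (7 + O)*(O + (-4 + O)/O) (s(O) = (O + 7)*(O + 2*((O - 4)/(O + O))) = (7 + O)*(O + 2*((-4 + O)/((2*O)))) = (7 + O)*(O + 2*((-4 + O)*(1/(2*O)))) = (7 + O)*(O + 2*((-4 + O)/(2*O))) = (7 + O)*(O + (-4 + O)/O))
(s(-10) - 67)² = ((3 + (-10)² - 28/(-10) + 8*(-10)) - 67)² = ((3 + 100 - 28*(-⅒) - 80) - 67)² = ((3 + 100 + 14/5 - 80) - 67)² = (129/5 - 67)² = (-206/5)² = 42436/25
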